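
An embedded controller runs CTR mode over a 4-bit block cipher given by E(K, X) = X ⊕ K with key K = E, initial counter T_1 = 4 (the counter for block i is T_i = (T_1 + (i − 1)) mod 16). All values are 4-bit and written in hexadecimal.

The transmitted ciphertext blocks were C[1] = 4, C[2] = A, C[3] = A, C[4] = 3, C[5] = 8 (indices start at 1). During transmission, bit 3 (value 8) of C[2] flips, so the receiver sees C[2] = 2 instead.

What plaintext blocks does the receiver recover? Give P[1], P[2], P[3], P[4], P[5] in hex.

P[1] = E, P[2] = 9, P[3] = 2, P[4] = A, P[5] = E

CTR decryption: S_i = E(K, T_i) where T_i is the counter for block i; P_i = C_i ⊕ S_i.
Only C[2] changed, to 2. In CTR, a change in C_i flips the same bit in P_i only; the keystream is unaffected. Decrypting the received ciphertext:
P[1]: T = 4, S = E(K, T) = A; 4 ⊕ A = E.
P[2]: T = 5, S = E(K, T) = B; 2 ⊕ B = 9.
P[3]: T = 6, S = E(K, T) = 8; A ⊕ 8 = 2.
P[4]: T = 7, S = E(K, T) = 9; 3 ⊕ 9 = A.
P[5]: T = 8, S = E(K, T) = 6; 8 ⊕ 6 = E.
Blocks that differ from the original plaintext: P[2].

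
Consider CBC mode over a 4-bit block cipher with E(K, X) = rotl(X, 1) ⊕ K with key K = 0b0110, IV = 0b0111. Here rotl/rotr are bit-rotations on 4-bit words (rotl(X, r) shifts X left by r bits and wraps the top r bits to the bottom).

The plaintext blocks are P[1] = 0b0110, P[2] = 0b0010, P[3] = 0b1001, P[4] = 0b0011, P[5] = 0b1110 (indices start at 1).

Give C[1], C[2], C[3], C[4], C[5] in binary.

CBC encryption: C_i = E(K, P_i ⊕ C_{i−1}), with C_{0} = IV.
C[1]: P[1] ⊕ 0b0111 = 0b0001; E(K, 0b0001) = 0b0100.
C[2]: P[2] ⊕ 0b0100 = 0b0110; E(K, 0b0110) = 0b1010.
C[3]: P[3] ⊕ 0b1010 = 0b0011; E(K, 0b0011) = 0b0000.
C[4]: P[4] ⊕ 0b0000 = 0b0011; E(K, 0b0011) = 0b0000.
C[5]: P[5] ⊕ 0b0000 = 0b1110; E(K, 0b1110) = 0b1011.

C[1] = 0b0100, C[2] = 0b1010, C[3] = 0b0000, C[4] = 0b0000, C[5] = 0b1011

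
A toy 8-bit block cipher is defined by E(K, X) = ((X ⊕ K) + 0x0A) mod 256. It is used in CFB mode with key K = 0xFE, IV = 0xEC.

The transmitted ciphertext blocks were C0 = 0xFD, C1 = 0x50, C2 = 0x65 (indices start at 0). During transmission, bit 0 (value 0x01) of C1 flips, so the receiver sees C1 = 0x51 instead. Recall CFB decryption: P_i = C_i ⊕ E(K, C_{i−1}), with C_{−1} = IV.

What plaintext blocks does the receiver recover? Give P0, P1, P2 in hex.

P0 = 0xE1, P1 = 0x5C, P2 = 0xDC

Only C1 changed, to 0x51. In CFB, a change in C_i flips the same bit in P_i and garbles P_{i+1}. Decrypting the received ciphertext:
P0: E(K, 0xEC) = 0x1C; 0xFD ⊕ 0x1C = 0xE1.
P1: E(K, 0xFD) = 0x0D; 0x51 ⊕ 0x0D = 0x5C.
P2: E(K, 0x51) = 0xB9; 0x65 ⊕ 0xB9 = 0xDC.
Blocks that differ from the original plaintext: P1, P2.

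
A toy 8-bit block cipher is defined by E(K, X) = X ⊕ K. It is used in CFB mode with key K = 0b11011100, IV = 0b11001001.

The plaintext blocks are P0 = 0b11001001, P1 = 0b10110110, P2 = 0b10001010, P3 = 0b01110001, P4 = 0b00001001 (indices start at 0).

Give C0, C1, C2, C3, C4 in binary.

CFB encryption: C_i = P_i ⊕ E(K, C_{i−1}), with C_{−1} = IV.
C0: E(K, 0b11001001) = 0b00010101; 0b11001001 ⊕ 0b00010101 = 0b11011100.
C1: E(K, 0b11011100) = 0b00000000; 0b10110110 ⊕ 0b00000000 = 0b10110110.
C2: E(K, 0b10110110) = 0b01101010; 0b10001010 ⊕ 0b01101010 = 0b11100000.
C3: E(K, 0b11100000) = 0b00111100; 0b01110001 ⊕ 0b00111100 = 0b01001101.
C4: E(K, 0b01001101) = 0b10010001; 0b00001001 ⊕ 0b10010001 = 0b10011000.

C0 = 0b11011100, C1 = 0b10110110, C2 = 0b11100000, C3 = 0b01001101, C4 = 0b10011000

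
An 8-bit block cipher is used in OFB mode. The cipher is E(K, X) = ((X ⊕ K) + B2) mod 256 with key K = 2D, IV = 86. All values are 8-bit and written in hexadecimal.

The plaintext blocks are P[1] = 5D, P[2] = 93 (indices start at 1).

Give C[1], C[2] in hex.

OFB encryption: S_i = E(K, S_{i−1}) with S_{0} = IV; C_i = P_i ⊕ S_i.
C[1]: S = E(K, 86) = 5D; 5D ⊕ 5D = 00.
C[2]: S = E(K, 5D) = 22; 93 ⊕ 22 = B1.

C[1] = 00, C[2] = B1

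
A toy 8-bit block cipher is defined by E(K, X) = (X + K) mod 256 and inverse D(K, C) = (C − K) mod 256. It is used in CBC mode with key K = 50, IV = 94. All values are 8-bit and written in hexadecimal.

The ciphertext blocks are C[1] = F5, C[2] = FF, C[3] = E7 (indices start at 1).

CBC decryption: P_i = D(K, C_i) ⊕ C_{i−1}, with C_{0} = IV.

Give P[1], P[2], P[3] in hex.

P[1]: D(K, F5) = A5; A5 ⊕ 94 = 31.
P[2]: D(K, FF) = AF; AF ⊕ F5 = 5A.
P[3]: D(K, E7) = 97; 97 ⊕ FF = 68.

P[1] = 31, P[2] = 5A, P[3] = 68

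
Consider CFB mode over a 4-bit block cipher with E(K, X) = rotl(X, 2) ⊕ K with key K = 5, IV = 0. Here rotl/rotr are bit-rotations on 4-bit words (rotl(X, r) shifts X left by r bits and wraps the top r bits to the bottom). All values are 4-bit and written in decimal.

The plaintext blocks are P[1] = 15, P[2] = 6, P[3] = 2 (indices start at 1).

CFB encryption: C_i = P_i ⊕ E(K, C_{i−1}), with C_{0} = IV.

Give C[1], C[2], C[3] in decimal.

C[1]: E(K, 0) = 5; 15 ⊕ 5 = 10.
C[2]: E(K, 10) = 15; 6 ⊕ 15 = 9.
C[3]: E(K, 9) = 3; 2 ⊕ 3 = 1.

C[1] = 10, C[2] = 9, C[3] = 1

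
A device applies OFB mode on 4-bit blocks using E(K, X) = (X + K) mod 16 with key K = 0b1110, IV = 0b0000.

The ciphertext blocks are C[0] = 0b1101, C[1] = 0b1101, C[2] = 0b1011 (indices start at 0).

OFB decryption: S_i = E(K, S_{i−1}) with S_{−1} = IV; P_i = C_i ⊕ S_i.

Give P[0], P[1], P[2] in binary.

P[0]: S = E(K, 0b0000) = 0b1110; 0b1101 ⊕ 0b1110 = 0b0011.
P[1]: S = E(K, 0b1110) = 0b1100; 0b1101 ⊕ 0b1100 = 0b0001.
P[2]: S = E(K, 0b1100) = 0b1010; 0b1011 ⊕ 0b1010 = 0b0001.

P[0] = 0b0011, P[1] = 0b0001, P[2] = 0b0001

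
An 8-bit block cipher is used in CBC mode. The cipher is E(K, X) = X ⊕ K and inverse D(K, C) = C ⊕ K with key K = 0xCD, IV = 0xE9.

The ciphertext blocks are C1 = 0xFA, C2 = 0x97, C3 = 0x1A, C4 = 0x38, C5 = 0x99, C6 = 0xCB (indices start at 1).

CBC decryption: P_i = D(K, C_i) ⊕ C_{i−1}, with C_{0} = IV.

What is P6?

P6 = 0x9F

P6: D(K, 0xCB) = 0x06; 0x06 ⊕ 0x99 = 0x9F.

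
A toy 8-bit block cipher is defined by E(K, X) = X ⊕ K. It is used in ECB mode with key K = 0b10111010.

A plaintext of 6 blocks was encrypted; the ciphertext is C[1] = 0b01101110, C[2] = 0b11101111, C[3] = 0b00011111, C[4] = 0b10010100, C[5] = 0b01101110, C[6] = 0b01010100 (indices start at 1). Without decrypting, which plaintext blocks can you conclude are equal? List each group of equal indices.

P[1] = P[5]

ECB encrypts each block independently with the same key, so equal ciphertext blocks imply equal plaintext blocks.
C[1] = C[5] = 0b01101110, so P[1] = P[5].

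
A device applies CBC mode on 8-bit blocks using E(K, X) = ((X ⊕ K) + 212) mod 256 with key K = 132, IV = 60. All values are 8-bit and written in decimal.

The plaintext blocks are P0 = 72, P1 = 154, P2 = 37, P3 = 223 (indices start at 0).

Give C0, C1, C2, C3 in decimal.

C0 = 196, C1 = 174, C2 = 227, C3 = 140

CBC encryption: C_i = E(K, P_i ⊕ C_{i−1}), with C_{−1} = IV.
C0: P0 ⊕ 60 = 116; E(K, 116) = 196.
C1: P1 ⊕ 196 = 94; E(K, 94) = 174.
C2: P2 ⊕ 174 = 139; E(K, 139) = 227.
C3: P3 ⊕ 227 = 60; E(K, 60) = 140.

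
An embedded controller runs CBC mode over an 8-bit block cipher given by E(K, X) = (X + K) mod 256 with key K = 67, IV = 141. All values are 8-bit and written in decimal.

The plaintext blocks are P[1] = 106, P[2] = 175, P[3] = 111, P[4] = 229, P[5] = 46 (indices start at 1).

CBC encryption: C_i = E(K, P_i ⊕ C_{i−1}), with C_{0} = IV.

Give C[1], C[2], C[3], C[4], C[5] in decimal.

C[1] = 42, C[2] = 200, C[3] = 234, C[4] = 82, C[5] = 191

C[1]: P[1] ⊕ 141 = 231; E(K, 231) = 42.
C[2]: P[2] ⊕ 42 = 133; E(K, 133) = 200.
C[3]: P[3] ⊕ 200 = 167; E(K, 167) = 234.
C[4]: P[4] ⊕ 234 = 15; E(K, 15) = 82.
C[5]: P[5] ⊕ 82 = 124; E(K, 124) = 191.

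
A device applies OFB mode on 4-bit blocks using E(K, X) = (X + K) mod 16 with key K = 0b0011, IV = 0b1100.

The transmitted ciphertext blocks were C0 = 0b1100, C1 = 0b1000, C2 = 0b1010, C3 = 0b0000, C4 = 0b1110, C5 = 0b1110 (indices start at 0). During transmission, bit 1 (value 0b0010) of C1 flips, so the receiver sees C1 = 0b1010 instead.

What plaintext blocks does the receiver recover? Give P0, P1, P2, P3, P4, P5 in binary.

OFB decryption: S_i = E(K, S_{i−1}) with S_{−1} = IV; P_i = C_i ⊕ S_i.
Only C1 changed, to 0b1010. In OFB, a change in C_i flips the same bit in P_i only; the keystream is unaffected. Decrypting the received ciphertext:
P0: S = E(K, 0b1100) = 0b1111; 0b1100 ⊕ 0b1111 = 0b0011.
P1: S = E(K, 0b1111) = 0b0010; 0b1010 ⊕ 0b0010 = 0b1000.
P2: S = E(K, 0b0010) = 0b0101; 0b1010 ⊕ 0b0101 = 0b1111.
P3: S = E(K, 0b0101) = 0b1000; 0b0000 ⊕ 0b1000 = 0b1000.
P4: S = E(K, 0b1000) = 0b1011; 0b1110 ⊕ 0b1011 = 0b0101.
P5: S = E(K, 0b1011) = 0b1110; 0b1110 ⊕ 0b1110 = 0b0000.
Blocks that differ from the original plaintext: P1.

P0 = 0b0011, P1 = 0b1000, P2 = 0b1111, P3 = 0b1000, P4 = 0b0101, P5 = 0b0000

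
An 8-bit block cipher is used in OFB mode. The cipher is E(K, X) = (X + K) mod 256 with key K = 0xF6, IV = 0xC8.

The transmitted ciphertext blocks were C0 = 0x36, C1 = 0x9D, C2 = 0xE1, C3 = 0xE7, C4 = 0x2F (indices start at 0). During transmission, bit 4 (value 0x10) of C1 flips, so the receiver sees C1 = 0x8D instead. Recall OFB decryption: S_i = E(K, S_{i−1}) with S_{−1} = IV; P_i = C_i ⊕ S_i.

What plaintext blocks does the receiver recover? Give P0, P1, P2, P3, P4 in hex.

Only C1 changed, to 0x8D. In OFB, a change in C_i flips the same bit in P_i only; the keystream is unaffected. Decrypting the received ciphertext:
P0: S = E(K, 0xC8) = 0xBE; 0x36 ⊕ 0xBE = 0x88.
P1: S = E(K, 0xBE) = 0xB4; 0x8D ⊕ 0xB4 = 0x39.
P2: S = E(K, 0xB4) = 0xAA; 0xE1 ⊕ 0xAA = 0x4B.
P3: S = E(K, 0xAA) = 0xA0; 0xE7 ⊕ 0xA0 = 0x47.
P4: S = E(K, 0xA0) = 0x96; 0x2F ⊕ 0x96 = 0xB9.
Blocks that differ from the original plaintext: P1.

P0 = 0x88, P1 = 0x39, P2 = 0x4B, P3 = 0x47, P4 = 0xB9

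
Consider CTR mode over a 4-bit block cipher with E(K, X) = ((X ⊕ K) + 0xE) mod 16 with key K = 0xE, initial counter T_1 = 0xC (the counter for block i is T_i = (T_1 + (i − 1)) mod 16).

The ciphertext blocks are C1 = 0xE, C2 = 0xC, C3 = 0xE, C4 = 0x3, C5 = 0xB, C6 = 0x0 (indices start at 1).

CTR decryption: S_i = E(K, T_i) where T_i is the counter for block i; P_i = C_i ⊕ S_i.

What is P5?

P5 = 0x7

P5: T = 0x0, S = E(K, T) = 0xC; 0xB ⊕ 0xC = 0x7.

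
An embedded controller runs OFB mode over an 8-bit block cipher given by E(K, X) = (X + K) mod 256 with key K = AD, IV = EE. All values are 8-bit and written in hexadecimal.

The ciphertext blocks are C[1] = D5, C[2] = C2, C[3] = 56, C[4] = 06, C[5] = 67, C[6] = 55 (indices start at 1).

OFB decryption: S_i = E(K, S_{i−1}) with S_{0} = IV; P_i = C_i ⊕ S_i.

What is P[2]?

P[2] = 8A

P[1]: S = E(K, EE) = 9B; D5 ⊕ 9B = 4E.
P[2]: S = E(K, 9B) = 48; C2 ⊕ 48 = 8A.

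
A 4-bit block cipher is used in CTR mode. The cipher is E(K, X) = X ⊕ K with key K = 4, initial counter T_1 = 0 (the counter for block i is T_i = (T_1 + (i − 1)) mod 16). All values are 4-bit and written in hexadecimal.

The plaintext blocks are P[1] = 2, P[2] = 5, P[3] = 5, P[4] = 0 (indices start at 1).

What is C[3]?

CTR encryption: S_i = E(K, T_i) where T_i is the counter for block i; C_i = P_i ⊕ S_i.
C[1]: T = 0, S = E(K, T) = 4; 2 ⊕ 4 = 6.
C[2]: T = 1, S = E(K, T) = 5; 5 ⊕ 5 = 0.
C[3]: T = 2, S = E(K, T) = 6; 5 ⊕ 6 = 3.

C[3] = 3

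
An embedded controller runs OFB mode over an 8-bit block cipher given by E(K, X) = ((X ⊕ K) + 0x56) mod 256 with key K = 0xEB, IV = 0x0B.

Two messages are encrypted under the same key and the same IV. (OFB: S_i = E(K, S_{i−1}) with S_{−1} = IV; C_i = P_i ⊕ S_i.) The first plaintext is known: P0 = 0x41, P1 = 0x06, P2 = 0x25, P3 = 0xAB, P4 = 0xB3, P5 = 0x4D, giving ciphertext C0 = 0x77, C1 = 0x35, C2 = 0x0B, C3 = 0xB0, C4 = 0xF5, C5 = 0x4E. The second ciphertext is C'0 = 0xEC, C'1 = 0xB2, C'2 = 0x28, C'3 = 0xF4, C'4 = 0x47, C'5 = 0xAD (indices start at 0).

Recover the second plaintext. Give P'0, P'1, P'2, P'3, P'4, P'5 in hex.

In OFB with a reused IV, both messages share the same keystream S_i, so C_i ⊕ C'_i = P_i ⊕ P'_i and thus P'_i = P_i ⊕ C_i ⊕ C'_i.
P'0: 0x41 ⊕ 0x77 ⊕ 0xEC = 0xDA.
P'1: 0x06 ⊕ 0x35 ⊕ 0xB2 = 0x81.
P'2: 0x25 ⊕ 0x0B ⊕ 0x28 = 0x06.
P'3: 0xAB ⊕ 0xB0 ⊕ 0xF4 = 0xEF.
P'4: 0xB3 ⊕ 0xF5 ⊕ 0x47 = 0x01.
P'5: 0x4D ⊕ 0x4E ⊕ 0xAD = 0xAE.

P'0 = 0xDA, P'1 = 0x81, P'2 = 0x06, P'3 = 0xEF, P'4 = 0x01, P'5 = 0xAE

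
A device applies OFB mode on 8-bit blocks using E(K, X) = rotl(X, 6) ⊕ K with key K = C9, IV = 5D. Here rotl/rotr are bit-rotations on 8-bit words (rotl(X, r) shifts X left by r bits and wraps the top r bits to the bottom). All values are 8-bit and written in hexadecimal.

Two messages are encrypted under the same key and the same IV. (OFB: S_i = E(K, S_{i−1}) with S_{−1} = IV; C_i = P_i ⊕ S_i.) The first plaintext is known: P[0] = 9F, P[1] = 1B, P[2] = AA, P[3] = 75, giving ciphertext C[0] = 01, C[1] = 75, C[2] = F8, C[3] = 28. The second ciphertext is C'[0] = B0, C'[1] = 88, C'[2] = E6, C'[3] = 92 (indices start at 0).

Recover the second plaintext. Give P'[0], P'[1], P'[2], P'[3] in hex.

In OFB with a reused IV, both messages share the same keystream S_i, so C_i ⊕ C'_i = P_i ⊕ P'_i and thus P'_i = P_i ⊕ C_i ⊕ C'_i.
P'[0]: 9F ⊕ 01 ⊕ B0 = 2E.
P'[1]: 1B ⊕ 75 ⊕ 88 = E6.
P'[2]: AA ⊕ F8 ⊕ E6 = B4.
P'[3]: 75 ⊕ 28 ⊕ 92 = CF.

P'[0] = 2E, P'[1] = E6, P'[2] = B4, P'[3] = CF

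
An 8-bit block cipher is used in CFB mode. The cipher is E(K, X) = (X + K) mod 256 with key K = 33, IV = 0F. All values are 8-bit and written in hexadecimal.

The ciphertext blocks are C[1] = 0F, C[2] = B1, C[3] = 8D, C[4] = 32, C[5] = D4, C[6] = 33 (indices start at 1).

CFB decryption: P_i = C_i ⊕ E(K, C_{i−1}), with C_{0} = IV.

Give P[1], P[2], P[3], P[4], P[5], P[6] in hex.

P[1]: E(K, 0F) = 42; 0F ⊕ 42 = 4D.
P[2]: E(K, 0F) = 42; B1 ⊕ 42 = F3.
P[3]: E(K, B1) = E4; 8D ⊕ E4 = 69.
P[4]: E(K, 8D) = C0; 32 ⊕ C0 = F2.
P[5]: E(K, 32) = 65; D4 ⊕ 65 = B1.
P[6]: E(K, D4) = 07; 33 ⊕ 07 = 34.

P[1] = 4D, P[2] = F3, P[3] = 69, P[4] = F2, P[5] = B1, P[6] = 34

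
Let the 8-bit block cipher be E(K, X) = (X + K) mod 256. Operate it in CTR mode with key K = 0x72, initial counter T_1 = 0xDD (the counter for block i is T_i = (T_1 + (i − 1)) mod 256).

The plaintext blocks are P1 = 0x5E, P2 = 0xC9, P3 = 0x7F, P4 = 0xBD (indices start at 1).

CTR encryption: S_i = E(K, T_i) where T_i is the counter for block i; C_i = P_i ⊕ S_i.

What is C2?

C1: T = 0xDD, S = E(K, T) = 0x4F; 0x5E ⊕ 0x4F = 0x11.
C2: T = 0xDE, S = E(K, T) = 0x50; 0xC9 ⊕ 0x50 = 0x99.

C2 = 0x99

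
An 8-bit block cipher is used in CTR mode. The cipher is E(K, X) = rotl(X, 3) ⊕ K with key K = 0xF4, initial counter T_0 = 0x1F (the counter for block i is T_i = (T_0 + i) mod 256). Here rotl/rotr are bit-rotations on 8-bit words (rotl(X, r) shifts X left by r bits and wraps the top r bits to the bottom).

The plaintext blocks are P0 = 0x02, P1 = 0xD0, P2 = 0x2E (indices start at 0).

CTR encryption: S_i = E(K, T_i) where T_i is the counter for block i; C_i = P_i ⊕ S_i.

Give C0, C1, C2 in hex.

C0 = 0x0E, C1 = 0x25, C2 = 0xD3

C0: T = 0x1F, S = E(K, T) = 0x0C; 0x02 ⊕ 0x0C = 0x0E.
C1: T = 0x20, S = E(K, T) = 0xF5; 0xD0 ⊕ 0xF5 = 0x25.
C2: T = 0x21, S = E(K, T) = 0xFD; 0x2E ⊕ 0xFD = 0xD3.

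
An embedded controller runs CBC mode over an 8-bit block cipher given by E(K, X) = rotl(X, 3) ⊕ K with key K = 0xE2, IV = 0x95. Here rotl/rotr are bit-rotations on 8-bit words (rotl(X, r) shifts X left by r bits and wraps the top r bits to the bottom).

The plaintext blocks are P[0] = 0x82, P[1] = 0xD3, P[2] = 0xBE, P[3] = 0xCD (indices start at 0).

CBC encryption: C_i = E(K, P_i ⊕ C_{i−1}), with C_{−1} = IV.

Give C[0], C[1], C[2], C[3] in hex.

C[0]: P[0] ⊕ 0x95 = 0x17; E(K, 0x17) = 0x5A.
C[1]: P[1] ⊕ 0x5A = 0x89; E(K, 0x89) = 0xAE.
C[2]: P[2] ⊕ 0xAE = 0x10; E(K, 0x10) = 0x62.
C[3]: P[3] ⊕ 0x62 = 0xAF; E(K, 0xAF) = 0x9F.

C[0] = 0x5A, C[1] = 0xAE, C[2] = 0x62, C[3] = 0x9F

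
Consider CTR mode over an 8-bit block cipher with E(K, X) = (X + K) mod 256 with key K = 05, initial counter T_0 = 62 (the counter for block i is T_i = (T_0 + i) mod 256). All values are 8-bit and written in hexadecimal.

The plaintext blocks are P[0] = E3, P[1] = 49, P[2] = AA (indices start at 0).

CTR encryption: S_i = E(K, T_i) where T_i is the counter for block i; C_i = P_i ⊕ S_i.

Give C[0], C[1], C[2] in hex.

C[0]: T = 62, S = E(K, T) = 67; E3 ⊕ 67 = 84.
C[1]: T = 63, S = E(K, T) = 68; 49 ⊕ 68 = 21.
C[2]: T = 64, S = E(K, T) = 69; AA ⊕ 69 = C3.

C[0] = 84, C[1] = 21, C[2] = C3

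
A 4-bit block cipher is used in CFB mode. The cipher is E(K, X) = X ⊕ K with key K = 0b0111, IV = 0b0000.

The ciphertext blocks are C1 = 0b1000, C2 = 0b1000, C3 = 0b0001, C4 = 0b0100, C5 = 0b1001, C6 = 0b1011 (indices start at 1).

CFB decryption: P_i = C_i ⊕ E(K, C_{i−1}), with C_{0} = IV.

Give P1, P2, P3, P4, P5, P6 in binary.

P1 = 0b1111, P2 = 0b0111, P3 = 0b1110, P4 = 0b0010, P5 = 0b1010, P6 = 0b0101

P1: E(K, 0b0000) = 0b0111; 0b1000 ⊕ 0b0111 = 0b1111.
P2: E(K, 0b1000) = 0b1111; 0b1000 ⊕ 0b1111 = 0b0111.
P3: E(K, 0b1000) = 0b1111; 0b0001 ⊕ 0b1111 = 0b1110.
P4: E(K, 0b0001) = 0b0110; 0b0100 ⊕ 0b0110 = 0b0010.
P5: E(K, 0b0100) = 0b0011; 0b1001 ⊕ 0b0011 = 0b1010.
P6: E(K, 0b1001) = 0b1110; 0b1011 ⊕ 0b1110 = 0b0101.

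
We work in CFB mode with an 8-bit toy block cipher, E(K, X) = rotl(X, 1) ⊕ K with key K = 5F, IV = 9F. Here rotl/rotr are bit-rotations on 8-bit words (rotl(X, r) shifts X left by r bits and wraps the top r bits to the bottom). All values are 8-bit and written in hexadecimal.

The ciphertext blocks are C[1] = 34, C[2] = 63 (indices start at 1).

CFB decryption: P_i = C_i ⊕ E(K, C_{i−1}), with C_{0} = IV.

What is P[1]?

P[1]: E(K, 9F) = 60; 34 ⊕ 60 = 54.

P[1] = 54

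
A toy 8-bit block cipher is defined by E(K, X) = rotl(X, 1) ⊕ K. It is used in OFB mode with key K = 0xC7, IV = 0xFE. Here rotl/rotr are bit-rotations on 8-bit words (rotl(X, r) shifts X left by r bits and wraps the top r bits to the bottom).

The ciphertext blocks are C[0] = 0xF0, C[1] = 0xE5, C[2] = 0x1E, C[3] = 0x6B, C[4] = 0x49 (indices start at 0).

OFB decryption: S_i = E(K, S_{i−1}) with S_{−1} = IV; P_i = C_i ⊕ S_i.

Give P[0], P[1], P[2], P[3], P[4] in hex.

P[0]: S = E(K, 0xFE) = 0x3A; 0xF0 ⊕ 0x3A = 0xCA.
P[1]: S = E(K, 0x3A) = 0xB3; 0xE5 ⊕ 0xB3 = 0x56.
P[2]: S = E(K, 0xB3) = 0xA0; 0x1E ⊕ 0xA0 = 0xBE.
P[3]: S = E(K, 0xA0) = 0x86; 0x6B ⊕ 0x86 = 0xED.
P[4]: S = E(K, 0x86) = 0xCA; 0x49 ⊕ 0xCA = 0x83.

P[0] = 0xCA, P[1] = 0x56, P[2] = 0xBE, P[3] = 0xED, P[4] = 0x83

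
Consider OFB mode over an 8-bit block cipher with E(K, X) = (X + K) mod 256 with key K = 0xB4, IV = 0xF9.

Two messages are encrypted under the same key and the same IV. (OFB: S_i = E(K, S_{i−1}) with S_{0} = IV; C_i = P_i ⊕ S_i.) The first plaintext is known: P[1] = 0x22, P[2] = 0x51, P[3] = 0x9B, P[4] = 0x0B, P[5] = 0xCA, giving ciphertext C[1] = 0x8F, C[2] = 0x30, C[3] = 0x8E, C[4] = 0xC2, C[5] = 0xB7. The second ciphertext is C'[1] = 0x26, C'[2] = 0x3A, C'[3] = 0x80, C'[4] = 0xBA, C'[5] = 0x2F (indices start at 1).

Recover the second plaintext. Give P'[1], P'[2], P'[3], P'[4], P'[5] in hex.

In OFB with a reused IV, both messages share the same keystream S_i, so C_i ⊕ C'_i = P_i ⊕ P'_i and thus P'_i = P_i ⊕ C_i ⊕ C'_i.
P'[1]: 0x22 ⊕ 0x8F ⊕ 0x26 = 0x8B.
P'[2]: 0x51 ⊕ 0x30 ⊕ 0x3A = 0x5B.
P'[3]: 0x9B ⊕ 0x8E ⊕ 0x80 = 0x95.
P'[4]: 0x0B ⊕ 0xC2 ⊕ 0xBA = 0x73.
P'[5]: 0xCA ⊕ 0xB7 ⊕ 0x2F = 0x52.

P'[1] = 0x8B, P'[2] = 0x5B, P'[3] = 0x95, P'[4] = 0x73, P'[5] = 0x52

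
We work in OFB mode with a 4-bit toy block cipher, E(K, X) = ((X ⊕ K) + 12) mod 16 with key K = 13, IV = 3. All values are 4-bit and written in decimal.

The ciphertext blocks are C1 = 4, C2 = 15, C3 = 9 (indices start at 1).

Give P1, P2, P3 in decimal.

P1 = 14, P2 = 12, P3 = 3

OFB decryption: S_i = E(K, S_{i−1}) with S_{0} = IV; P_i = C_i ⊕ S_i.
P1: S = E(K, 3) = 10; 4 ⊕ 10 = 14.
P2: S = E(K, 10) = 3; 15 ⊕ 3 = 12.
P3: S = E(K, 3) = 10; 9 ⊕ 10 = 3.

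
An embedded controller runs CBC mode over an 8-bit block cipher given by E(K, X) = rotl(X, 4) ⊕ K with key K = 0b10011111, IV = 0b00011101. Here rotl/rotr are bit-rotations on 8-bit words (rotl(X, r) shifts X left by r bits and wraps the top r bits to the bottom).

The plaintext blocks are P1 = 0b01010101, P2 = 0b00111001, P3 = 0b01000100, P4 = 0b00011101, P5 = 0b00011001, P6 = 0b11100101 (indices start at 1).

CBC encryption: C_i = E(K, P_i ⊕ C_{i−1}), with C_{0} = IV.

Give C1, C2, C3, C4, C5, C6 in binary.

C1: P1 ⊕ 0b00011101 = 0b01001000; E(K, 0b01001000) = 0b00011011.
C2: P2 ⊕ 0b00011011 = 0b00100010; E(K, 0b00100010) = 0b10111101.
C3: P3 ⊕ 0b10111101 = 0b11111001; E(K, 0b11111001) = 0b00000000.
C4: P4 ⊕ 0b00000000 = 0b00011101; E(K, 0b00011101) = 0b01001110.
C5: P5 ⊕ 0b01001110 = 0b01010111; E(K, 0b01010111) = 0b11101010.
C6: P6 ⊕ 0b11101010 = 0b00001111; E(K, 0b00001111) = 0b01101111.

C1 = 0b00011011, C2 = 0b10111101, C3 = 0b00000000, C4 = 0b01001110, C5 = 0b11101010, C6 = 0b01101111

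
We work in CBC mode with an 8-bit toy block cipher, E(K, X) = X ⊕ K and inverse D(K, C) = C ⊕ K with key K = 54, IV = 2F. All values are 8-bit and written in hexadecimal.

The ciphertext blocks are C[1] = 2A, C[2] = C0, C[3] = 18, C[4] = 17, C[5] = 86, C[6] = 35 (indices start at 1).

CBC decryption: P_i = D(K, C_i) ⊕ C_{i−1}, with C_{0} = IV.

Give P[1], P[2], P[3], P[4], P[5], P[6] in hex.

P[1]: D(K, 2A) = 7E; 7E ⊕ 2F = 51.
P[2]: D(K, C0) = 94; 94 ⊕ 2A = BE.
P[3]: D(K, 18) = 4C; 4C ⊕ C0 = 8C.
P[4]: D(K, 17) = 43; 43 ⊕ 18 = 5B.
P[5]: D(K, 86) = D2; D2 ⊕ 17 = C5.
P[6]: D(K, 35) = 61; 61 ⊕ 86 = E7.

P[1] = 51, P[2] = BE, P[3] = 8C, P[4] = 5B, P[5] = C5, P[6] = E7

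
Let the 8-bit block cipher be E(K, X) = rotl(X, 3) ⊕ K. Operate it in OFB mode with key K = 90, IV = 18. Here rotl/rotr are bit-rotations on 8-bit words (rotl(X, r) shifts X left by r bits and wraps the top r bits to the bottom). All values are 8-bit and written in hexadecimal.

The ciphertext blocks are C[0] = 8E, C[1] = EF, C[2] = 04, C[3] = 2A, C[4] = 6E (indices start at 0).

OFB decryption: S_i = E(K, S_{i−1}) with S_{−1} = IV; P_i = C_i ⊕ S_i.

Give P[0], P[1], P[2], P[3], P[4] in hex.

P[0] = DE, P[1] = FD, P[2] = 04, P[3] = BA, P[4] = 7A

P[0]: S = E(K, 18) = 50; 8E ⊕ 50 = DE.
P[1]: S = E(K, 50) = 12; EF ⊕ 12 = FD.
P[2]: S = E(K, 12) = 00; 04 ⊕ 00 = 04.
P[3]: S = E(K, 00) = 90; 2A ⊕ 90 = BA.
P[4]: S = E(K, 90) = 14; 6E ⊕ 14 = 7A.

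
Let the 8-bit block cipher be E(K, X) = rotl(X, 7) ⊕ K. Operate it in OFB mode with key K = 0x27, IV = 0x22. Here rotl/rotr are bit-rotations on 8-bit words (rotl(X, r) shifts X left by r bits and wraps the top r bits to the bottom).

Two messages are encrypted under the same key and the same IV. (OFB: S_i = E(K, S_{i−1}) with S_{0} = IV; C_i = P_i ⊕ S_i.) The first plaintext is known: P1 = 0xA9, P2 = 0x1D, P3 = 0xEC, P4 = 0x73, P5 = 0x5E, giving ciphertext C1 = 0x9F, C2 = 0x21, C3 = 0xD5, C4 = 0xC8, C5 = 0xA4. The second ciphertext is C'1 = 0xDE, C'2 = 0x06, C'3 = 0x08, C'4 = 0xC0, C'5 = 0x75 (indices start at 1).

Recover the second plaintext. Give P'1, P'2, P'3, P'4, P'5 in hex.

P'1 = 0xE8, P'2 = 0x3A, P'3 = 0x31, P'4 = 0x7B, P'5 = 0x8F

In OFB with a reused IV, both messages share the same keystream S_i, so C_i ⊕ C'_i = P_i ⊕ P'_i and thus P'_i = P_i ⊕ C_i ⊕ C'_i.
P'1: 0xA9 ⊕ 0x9F ⊕ 0xDE = 0xE8.
P'2: 0x1D ⊕ 0x21 ⊕ 0x06 = 0x3A.
P'3: 0xEC ⊕ 0xD5 ⊕ 0x08 = 0x31.
P'4: 0x73 ⊕ 0xC8 ⊕ 0xC0 = 0x7B.
P'5: 0x5E ⊕ 0xA4 ⊕ 0x75 = 0x8F.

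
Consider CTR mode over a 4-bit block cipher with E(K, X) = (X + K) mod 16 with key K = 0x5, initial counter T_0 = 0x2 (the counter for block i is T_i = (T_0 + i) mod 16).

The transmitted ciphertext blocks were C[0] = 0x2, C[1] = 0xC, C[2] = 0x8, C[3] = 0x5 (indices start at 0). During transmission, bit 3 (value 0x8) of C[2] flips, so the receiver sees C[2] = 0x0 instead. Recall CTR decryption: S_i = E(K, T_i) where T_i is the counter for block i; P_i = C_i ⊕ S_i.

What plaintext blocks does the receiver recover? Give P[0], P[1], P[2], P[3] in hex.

P[0] = 0x5, P[1] = 0x4, P[2] = 0x9, P[3] = 0xF

Only C[2] changed, to 0x0. In CTR, a change in C_i flips the same bit in P_i only; the keystream is unaffected. Decrypting the received ciphertext:
P[0]: T = 0x2, S = E(K, T) = 0x7; 0x2 ⊕ 0x7 = 0x5.
P[1]: T = 0x3, S = E(K, T) = 0x8; 0xC ⊕ 0x8 = 0x4.
P[2]: T = 0x4, S = E(K, T) = 0x9; 0x0 ⊕ 0x9 = 0x9.
P[3]: T = 0x5, S = E(K, T) = 0xA; 0x5 ⊕ 0xA = 0xF.
Blocks that differ from the original plaintext: P[2].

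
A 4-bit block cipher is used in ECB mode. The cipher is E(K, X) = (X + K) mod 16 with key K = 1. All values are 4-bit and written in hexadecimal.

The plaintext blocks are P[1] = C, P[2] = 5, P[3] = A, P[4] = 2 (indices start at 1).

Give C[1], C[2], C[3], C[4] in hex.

C[1] = D, C[2] = 6, C[3] = B, C[4] = 3

ECB encryption: C_i = E(K, P_i).
C[1]: E(K, C) = D.
C[2]: E(K, 5) = 6.
C[3]: E(K, A) = B.
C[4]: E(K, 2) = 3.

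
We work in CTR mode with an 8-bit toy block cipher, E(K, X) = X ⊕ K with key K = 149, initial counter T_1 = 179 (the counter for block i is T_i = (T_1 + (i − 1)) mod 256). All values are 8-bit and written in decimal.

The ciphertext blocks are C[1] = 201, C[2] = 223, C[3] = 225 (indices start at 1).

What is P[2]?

CTR decryption: S_i = E(K, T_i) where T_i is the counter for block i; P_i = C_i ⊕ S_i.
P[2]: T = 180, S = E(K, T) = 33; 223 ⊕ 33 = 254.

P[2] = 254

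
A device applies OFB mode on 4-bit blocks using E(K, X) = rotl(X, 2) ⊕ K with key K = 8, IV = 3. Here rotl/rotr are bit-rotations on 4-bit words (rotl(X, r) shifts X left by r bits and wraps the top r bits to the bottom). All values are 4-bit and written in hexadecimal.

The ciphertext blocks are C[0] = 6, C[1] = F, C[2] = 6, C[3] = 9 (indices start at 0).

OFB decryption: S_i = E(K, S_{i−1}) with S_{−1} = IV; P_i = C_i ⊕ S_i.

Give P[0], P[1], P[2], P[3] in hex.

P[0] = 2, P[1] = 6, P[2] = 8, P[3] = A

P[0]: S = E(K, 3) = 4; 6 ⊕ 4 = 2.
P[1]: S = E(K, 4) = 9; F ⊕ 9 = 6.
P[2]: S = E(K, 9) = E; 6 ⊕ E = 8.
P[3]: S = E(K, E) = 3; 9 ⊕ 3 = A.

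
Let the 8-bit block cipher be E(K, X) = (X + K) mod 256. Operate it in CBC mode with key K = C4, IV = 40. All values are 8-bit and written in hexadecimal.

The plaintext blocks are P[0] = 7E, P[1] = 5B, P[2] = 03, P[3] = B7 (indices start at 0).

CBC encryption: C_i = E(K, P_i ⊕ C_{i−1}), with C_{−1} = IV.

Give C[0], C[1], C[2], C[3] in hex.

C[0]: P[0] ⊕ 40 = 3E; E(K, 3E) = 02.
C[1]: P[1] ⊕ 02 = 59; E(K, 59) = 1D.
C[2]: P[2] ⊕ 1D = 1E; E(K, 1E) = E2.
C[3]: P[3] ⊕ E2 = 55; E(K, 55) = 19.

C[0] = 02, C[1] = 1D, C[2] = E2, C[3] = 19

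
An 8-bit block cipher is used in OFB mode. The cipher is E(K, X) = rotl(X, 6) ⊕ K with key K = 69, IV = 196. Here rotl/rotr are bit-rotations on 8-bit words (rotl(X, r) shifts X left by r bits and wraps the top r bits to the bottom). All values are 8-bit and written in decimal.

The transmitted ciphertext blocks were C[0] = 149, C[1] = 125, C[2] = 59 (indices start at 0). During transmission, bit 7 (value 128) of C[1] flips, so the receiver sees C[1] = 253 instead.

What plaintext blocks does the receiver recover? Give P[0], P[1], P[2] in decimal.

OFB decryption: S_i = E(K, S_{i−1}) with S_{−1} = IV; P_i = C_i ⊕ S_i.
Only C[1] changed, to 253. In OFB, a change in C_i flips the same bit in P_i only; the keystream is unaffected. Decrypting the received ciphertext:
P[0]: S = E(K, 196) = 116; 149 ⊕ 116 = 225.
P[1]: S = E(K, 116) = 88; 253 ⊕ 88 = 165.
P[2]: S = E(K, 88) = 83; 59 ⊕ 83 = 104.
Blocks that differ from the original plaintext: P[1].

P[0] = 225, P[1] = 165, P[2] = 104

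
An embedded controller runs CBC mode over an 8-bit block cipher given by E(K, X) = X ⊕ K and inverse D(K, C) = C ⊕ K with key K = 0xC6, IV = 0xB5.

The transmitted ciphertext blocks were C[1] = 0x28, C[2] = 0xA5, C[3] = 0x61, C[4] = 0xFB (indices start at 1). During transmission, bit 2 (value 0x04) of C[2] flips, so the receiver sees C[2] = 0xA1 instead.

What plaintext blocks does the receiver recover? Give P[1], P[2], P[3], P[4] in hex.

P[1] = 0x5B, P[2] = 0x4F, P[3] = 0x06, P[4] = 0x5C

CBC decryption: P_i = D(K, C_i) ⊕ C_{i−1}, with C_{0} = IV.
Only C[2] changed, to 0xA1. In CBC, a change in C_i garbles P_i and flips the same bit in P_{i+1}. Decrypting the received ciphertext:
P[1]: D(K, 0x28) = 0xEE; 0xEE ⊕ 0xB5 = 0x5B.
P[2]: D(K, 0xA1) = 0x67; 0x67 ⊕ 0x28 = 0x4F.
P[3]: D(K, 0x61) = 0xA7; 0xA7 ⊕ 0xA1 = 0x06.
P[4]: D(K, 0xFB) = 0x3D; 0x3D ⊕ 0x61 = 0x5C.
Blocks that differ from the original plaintext: P[2], P[3].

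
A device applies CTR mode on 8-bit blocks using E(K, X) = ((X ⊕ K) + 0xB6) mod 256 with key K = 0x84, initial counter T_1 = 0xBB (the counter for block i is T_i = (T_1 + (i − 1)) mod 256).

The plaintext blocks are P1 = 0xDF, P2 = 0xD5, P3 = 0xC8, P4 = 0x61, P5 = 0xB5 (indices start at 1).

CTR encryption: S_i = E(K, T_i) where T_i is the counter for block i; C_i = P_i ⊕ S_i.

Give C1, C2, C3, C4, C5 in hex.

C1: T = 0xBB, S = E(K, T) = 0xF5; 0xDF ⊕ 0xF5 = 0x2A.
C2: T = 0xBC, S = E(K, T) = 0xEE; 0xD5 ⊕ 0xEE = 0x3B.
C3: T = 0xBD, S = E(K, T) = 0xEF; 0xC8 ⊕ 0xEF = 0x27.
C4: T = 0xBE, S = E(K, T) = 0xF0; 0x61 ⊕ 0xF0 = 0x91.
C5: T = 0xBF, S = E(K, T) = 0xF1; 0xB5 ⊕ 0xF1 = 0x44.

C1 = 0x2A, C2 = 0x3B, C3 = 0x27, C4 = 0x91, C5 = 0x44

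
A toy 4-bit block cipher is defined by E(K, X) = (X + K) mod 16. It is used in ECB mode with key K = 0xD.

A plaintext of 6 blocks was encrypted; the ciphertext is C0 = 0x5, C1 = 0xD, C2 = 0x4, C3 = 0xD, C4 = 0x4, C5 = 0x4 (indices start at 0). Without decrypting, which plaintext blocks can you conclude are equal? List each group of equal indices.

P1 = P3; P2 = P4 = P5

ECB encrypts each block independently with the same key, so equal ciphertext blocks imply equal plaintext blocks.
C1 = C3 = 0xD, so P1 = P3.
C2 = C4 = C5 = 0x4, so P2 = P4 = P5.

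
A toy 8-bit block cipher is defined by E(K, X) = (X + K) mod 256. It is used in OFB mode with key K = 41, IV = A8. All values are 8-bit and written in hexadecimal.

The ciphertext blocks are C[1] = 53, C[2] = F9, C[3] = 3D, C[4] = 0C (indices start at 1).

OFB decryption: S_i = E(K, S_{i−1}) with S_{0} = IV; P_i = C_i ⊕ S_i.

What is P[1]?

P[1]: S = E(K, A8) = E9; 53 ⊕ E9 = BA.

P[1] = BA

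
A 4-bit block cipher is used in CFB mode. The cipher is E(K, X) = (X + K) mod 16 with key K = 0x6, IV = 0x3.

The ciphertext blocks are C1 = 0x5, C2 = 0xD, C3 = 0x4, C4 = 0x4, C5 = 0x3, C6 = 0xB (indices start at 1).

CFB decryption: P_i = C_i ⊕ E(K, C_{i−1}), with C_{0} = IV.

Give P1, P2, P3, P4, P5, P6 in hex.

P1: E(K, 0x3) = 0x9; 0x5 ⊕ 0x9 = 0xC.
P2: E(K, 0x5) = 0xB; 0xD ⊕ 0xB = 0x6.
P3: E(K, 0xD) = 0x3; 0x4 ⊕ 0x3 = 0x7.
P4: E(K, 0x4) = 0xA; 0x4 ⊕ 0xA = 0xE.
P5: E(K, 0x4) = 0xA; 0x3 ⊕ 0xA = 0x9.
P6: E(K, 0x3) = 0x9; 0xB ⊕ 0x9 = 0x2.

P1 = 0xC, P2 = 0x6, P3 = 0x7, P4 = 0xE, P5 = 0x9, P6 = 0x2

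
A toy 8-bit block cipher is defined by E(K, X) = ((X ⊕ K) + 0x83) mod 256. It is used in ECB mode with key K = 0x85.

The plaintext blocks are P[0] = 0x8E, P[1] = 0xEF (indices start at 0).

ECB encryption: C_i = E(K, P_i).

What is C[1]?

C[1]: E(K, 0xEF) = 0xED.

C[1] = 0xED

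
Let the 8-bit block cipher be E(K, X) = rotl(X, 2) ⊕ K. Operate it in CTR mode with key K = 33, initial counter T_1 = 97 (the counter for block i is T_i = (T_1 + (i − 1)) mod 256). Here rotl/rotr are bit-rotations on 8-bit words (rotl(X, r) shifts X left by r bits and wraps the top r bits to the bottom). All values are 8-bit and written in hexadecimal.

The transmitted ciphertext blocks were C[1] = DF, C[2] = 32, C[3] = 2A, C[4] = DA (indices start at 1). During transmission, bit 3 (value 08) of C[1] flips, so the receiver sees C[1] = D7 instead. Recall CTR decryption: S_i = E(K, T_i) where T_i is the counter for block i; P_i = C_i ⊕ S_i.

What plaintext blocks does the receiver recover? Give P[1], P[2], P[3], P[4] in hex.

Only C[1] changed, to D7. In CTR, a change in C_i flips the same bit in P_i only; the keystream is unaffected. Decrypting the received ciphertext:
P[1]: T = 97, S = E(K, T) = 6D; D7 ⊕ 6D = BA.
P[2]: T = 98, S = E(K, T) = 51; 32 ⊕ 51 = 63.
P[3]: T = 99, S = E(K, T) = 55; 2A ⊕ 55 = 7F.
P[4]: T = 9A, S = E(K, T) = 59; DA ⊕ 59 = 83.
Blocks that differ from the original plaintext: P[1].

P[1] = BA, P[2] = 63, P[3] = 7F, P[4] = 83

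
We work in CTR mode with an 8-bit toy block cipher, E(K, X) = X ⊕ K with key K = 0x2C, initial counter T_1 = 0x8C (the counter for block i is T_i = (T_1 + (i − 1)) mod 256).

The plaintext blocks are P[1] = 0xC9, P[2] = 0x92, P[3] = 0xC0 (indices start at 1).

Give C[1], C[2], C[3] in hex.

CTR encryption: S_i = E(K, T_i) where T_i is the counter for block i; C_i = P_i ⊕ S_i.
C[1]: T = 0x8C, S = E(K, T) = 0xA0; 0xC9 ⊕ 0xA0 = 0x69.
C[2]: T = 0x8D, S = E(K, T) = 0xA1; 0x92 ⊕ 0xA1 = 0x33.
C[3]: T = 0x8E, S = E(K, T) = 0xA2; 0xC0 ⊕ 0xA2 = 0x62.

C[1] = 0x69, C[2] = 0x33, C[3] = 0x62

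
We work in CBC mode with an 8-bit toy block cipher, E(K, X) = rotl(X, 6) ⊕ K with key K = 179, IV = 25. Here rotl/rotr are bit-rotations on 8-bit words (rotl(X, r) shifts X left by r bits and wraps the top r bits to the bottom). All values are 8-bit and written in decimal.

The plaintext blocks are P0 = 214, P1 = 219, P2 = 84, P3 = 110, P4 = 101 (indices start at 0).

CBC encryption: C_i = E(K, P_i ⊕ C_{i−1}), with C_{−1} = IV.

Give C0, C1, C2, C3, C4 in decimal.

C0: P0 ⊕ 25 = 207; E(K, 207) = 64.
C1: P1 ⊕ 64 = 155; E(K, 155) = 85.
C2: P2 ⊕ 85 = 1; E(K, 1) = 243.
C3: P3 ⊕ 243 = 157; E(K, 157) = 212.
C4: P4 ⊕ 212 = 177; E(K, 177) = 223.

C0 = 64, C1 = 85, C2 = 243, C3 = 212, C4 = 223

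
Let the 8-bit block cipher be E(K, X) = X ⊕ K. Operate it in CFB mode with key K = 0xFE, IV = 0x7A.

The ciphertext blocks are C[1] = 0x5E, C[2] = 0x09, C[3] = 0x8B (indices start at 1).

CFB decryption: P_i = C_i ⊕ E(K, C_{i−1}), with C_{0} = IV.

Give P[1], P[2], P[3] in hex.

P[1]: E(K, 0x7A) = 0x84; 0x5E ⊕ 0x84 = 0xDA.
P[2]: E(K, 0x5E) = 0xA0; 0x09 ⊕ 0xA0 = 0xA9.
P[3]: E(K, 0x09) = 0xF7; 0x8B ⊕ 0xF7 = 0x7C.

P[1] = 0xDA, P[2] = 0xA9, P[3] = 0x7C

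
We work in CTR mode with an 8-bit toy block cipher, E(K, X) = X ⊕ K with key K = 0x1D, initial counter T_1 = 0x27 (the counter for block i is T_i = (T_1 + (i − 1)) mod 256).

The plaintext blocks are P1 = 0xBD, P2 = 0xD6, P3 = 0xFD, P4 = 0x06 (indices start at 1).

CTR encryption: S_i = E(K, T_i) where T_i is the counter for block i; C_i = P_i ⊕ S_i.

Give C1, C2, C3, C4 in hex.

C1: T = 0x27, S = E(K, T) = 0x3A; 0xBD ⊕ 0x3A = 0x87.
C2: T = 0x28, S = E(K, T) = 0x35; 0xD6 ⊕ 0x35 = 0xE3.
C3: T = 0x29, S = E(K, T) = 0x34; 0xFD ⊕ 0x34 = 0xC9.
C4: T = 0x2A, S = E(K, T) = 0x37; 0x06 ⊕ 0x37 = 0x31.

C1 = 0x87, C2 = 0xE3, C3 = 0xC9, C4 = 0x31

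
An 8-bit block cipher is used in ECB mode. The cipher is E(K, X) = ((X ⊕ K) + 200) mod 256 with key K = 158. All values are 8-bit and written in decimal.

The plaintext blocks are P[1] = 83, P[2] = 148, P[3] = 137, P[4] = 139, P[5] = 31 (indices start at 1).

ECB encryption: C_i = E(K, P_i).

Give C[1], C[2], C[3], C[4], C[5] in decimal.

C[1]: E(K, 83) = 149.
C[2]: E(K, 148) = 210.
C[3]: E(K, 137) = 223.
C[4]: E(K, 139) = 221.
C[5]: E(K, 31) = 73.

C[1] = 149, C[2] = 210, C[3] = 223, C[4] = 221, C[5] = 73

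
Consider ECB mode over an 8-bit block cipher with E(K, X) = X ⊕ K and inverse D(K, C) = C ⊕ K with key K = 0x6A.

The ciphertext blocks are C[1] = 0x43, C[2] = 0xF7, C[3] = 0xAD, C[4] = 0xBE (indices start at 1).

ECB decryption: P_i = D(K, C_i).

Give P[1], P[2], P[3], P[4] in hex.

P[1] = 0x29, P[2] = 0x9D, P[3] = 0xC7, P[4] = 0xD4

P[1]: D(K, 0x43) = 0x29.
P[2]: D(K, 0xF7) = 0x9D.
P[3]: D(K, 0xAD) = 0xC7.
P[4]: D(K, 0xBE) = 0xD4.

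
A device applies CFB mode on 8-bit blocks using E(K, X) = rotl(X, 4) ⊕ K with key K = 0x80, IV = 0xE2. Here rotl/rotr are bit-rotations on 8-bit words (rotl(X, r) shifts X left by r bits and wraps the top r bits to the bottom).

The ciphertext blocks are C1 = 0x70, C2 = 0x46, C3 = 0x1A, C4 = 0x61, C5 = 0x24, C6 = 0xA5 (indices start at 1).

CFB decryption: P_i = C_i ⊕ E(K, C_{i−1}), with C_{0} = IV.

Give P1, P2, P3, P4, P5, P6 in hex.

P1 = 0xDE, P2 = 0xC1, P3 = 0xFE, P4 = 0x40, P5 = 0xB2, P6 = 0x67

P1: E(K, 0xE2) = 0xAE; 0x70 ⊕ 0xAE = 0xDE.
P2: E(K, 0x70) = 0x87; 0x46 ⊕ 0x87 = 0xC1.
P3: E(K, 0x46) = 0xE4; 0x1A ⊕ 0xE4 = 0xFE.
P4: E(K, 0x1A) = 0x21; 0x61 ⊕ 0x21 = 0x40.
P5: E(K, 0x61) = 0x96; 0x24 ⊕ 0x96 = 0xB2.
P6: E(K, 0x24) = 0xC2; 0xA5 ⊕ 0xC2 = 0x67.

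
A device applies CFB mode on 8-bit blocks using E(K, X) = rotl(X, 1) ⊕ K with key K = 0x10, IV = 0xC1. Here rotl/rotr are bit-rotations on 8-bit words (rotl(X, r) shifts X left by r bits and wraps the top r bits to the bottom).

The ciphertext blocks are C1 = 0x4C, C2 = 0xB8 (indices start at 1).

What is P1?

P1 = 0xDF

CFB decryption: P_i = C_i ⊕ E(K, C_{i−1}), with C_{0} = IV.
P1: E(K, 0xC1) = 0x93; 0x4C ⊕ 0x93 = 0xDF.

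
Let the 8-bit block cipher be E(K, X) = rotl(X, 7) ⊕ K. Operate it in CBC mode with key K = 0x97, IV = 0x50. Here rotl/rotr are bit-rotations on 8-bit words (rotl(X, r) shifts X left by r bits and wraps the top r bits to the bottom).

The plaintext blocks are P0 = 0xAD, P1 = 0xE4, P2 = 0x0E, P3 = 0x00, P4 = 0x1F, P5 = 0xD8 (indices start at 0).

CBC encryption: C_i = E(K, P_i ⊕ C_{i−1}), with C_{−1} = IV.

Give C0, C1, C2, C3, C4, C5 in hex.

C0: P0 ⊕ 0x50 = 0xFD; E(K, 0xFD) = 0x69.
C1: P1 ⊕ 0x69 = 0x8D; E(K, 0x8D) = 0x51.
C2: P2 ⊕ 0x51 = 0x5F; E(K, 0x5F) = 0x38.
C3: P3 ⊕ 0x38 = 0x38; E(K, 0x38) = 0x8B.
C4: P4 ⊕ 0x8B = 0x94; E(K, 0x94) = 0xDD.
C5: P5 ⊕ 0xDD = 0x05; E(K, 0x05) = 0x15.

C0 = 0x69, C1 = 0x51, C2 = 0x38, C3 = 0x8B, C4 = 0xDD, C5 = 0x15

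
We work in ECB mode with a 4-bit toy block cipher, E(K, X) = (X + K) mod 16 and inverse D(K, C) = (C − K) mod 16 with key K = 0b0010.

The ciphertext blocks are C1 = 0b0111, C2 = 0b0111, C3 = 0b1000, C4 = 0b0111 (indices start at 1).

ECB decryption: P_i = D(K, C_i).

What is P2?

P2 = 0b0101

P2: D(K, 0b0111) = 0b0101.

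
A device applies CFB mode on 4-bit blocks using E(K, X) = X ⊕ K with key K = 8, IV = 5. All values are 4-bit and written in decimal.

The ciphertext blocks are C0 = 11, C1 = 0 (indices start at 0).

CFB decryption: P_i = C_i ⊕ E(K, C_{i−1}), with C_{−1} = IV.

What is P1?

P1 = 3

P1: E(K, 11) = 3; 0 ⊕ 3 = 3.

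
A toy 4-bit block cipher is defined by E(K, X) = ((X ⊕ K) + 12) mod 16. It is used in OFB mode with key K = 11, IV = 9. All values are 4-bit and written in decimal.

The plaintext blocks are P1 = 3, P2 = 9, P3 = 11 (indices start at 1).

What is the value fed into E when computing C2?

14

OFB encryption: S_i = E(K, S_{i−1}) with S_{0} = IV; C_i = P_i ⊕ S_i.
C1: S = E(K, 9) = 14; 3 ⊕ 14 = 13.
C2: S = E(K, 14) = 1; 9 ⊕ 1 = 8.
So the input to E for block 2 is 14.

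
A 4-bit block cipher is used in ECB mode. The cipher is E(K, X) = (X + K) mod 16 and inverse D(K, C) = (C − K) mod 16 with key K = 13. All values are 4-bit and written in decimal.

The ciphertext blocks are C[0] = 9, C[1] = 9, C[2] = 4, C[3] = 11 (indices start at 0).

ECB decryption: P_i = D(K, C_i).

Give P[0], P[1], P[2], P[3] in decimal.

P[0] = 12, P[1] = 12, P[2] = 7, P[3] = 14

P[0]: D(K, 9) = 12.
P[1]: D(K, 9) = 12.
P[2]: D(K, 4) = 7.
P[3]: D(K, 11) = 14.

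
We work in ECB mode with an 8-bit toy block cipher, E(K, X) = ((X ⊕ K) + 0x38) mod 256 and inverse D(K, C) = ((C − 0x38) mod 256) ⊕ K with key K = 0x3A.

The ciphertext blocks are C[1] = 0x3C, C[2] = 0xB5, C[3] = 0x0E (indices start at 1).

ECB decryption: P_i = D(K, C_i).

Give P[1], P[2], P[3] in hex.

P[1] = 0x3E, P[2] = 0x47, P[3] = 0xEC

P[1]: D(K, 0x3C) = 0x3E.
P[2]: D(K, 0xB5) = 0x47.
P[3]: D(K, 0x0E) = 0xEC.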